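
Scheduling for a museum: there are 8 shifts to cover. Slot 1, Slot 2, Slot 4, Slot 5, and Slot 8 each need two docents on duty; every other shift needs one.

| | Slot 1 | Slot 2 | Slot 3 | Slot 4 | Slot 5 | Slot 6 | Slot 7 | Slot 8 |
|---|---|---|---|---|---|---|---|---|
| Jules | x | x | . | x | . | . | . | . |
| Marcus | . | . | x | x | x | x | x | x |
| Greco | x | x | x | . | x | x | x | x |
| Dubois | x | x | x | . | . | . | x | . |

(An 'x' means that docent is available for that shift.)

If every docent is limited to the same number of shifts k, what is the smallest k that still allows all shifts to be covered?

With 4 docents and 13 worker-slots to fill, someone must work at least ⌈13/4⌉ = 4 shifts, so k ≥ 4.
k = 4 works: Slot 1→Jules+Greco, Slot 2→Jules+Greco, Slot 3→Dubois, Slot 4→Jules+Marcus, Slot 5→Marcus+Greco, Slot 6→Marcus, Slot 7→Dubois, Slot 8→Marcus+Greco.
Loads: Jules 3, Marcus 4, Greco 4, Dubois 2 — all ≤ 4.

4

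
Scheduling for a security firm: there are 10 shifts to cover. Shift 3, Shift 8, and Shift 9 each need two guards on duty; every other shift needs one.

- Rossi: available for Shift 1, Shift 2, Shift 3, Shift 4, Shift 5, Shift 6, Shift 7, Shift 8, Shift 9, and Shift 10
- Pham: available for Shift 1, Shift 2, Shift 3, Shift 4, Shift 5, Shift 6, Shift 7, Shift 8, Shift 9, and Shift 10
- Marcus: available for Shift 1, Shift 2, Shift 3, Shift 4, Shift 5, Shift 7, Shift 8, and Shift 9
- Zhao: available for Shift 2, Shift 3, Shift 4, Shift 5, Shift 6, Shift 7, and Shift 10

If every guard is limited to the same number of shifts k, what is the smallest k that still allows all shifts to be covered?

4

With 4 guards and 13 worker-slots to fill, someone must work at least ⌈13/4⌉ = 4 shifts, so k ≥ 4.
k = 4 works: Shift 1→Rossi, Shift 2→Pham, Shift 3→Marcus+Zhao, Shift 4→Marcus, Shift 5→Marcus, Shift 6→Rossi, Shift 7→Marcus, Shift 8→Rossi+Pham, Shift 9→Rossi+Pham, Shift 10→Pham.
Loads: Rossi 4, Pham 4, Marcus 4, Zhao 1 — all ≤ 4.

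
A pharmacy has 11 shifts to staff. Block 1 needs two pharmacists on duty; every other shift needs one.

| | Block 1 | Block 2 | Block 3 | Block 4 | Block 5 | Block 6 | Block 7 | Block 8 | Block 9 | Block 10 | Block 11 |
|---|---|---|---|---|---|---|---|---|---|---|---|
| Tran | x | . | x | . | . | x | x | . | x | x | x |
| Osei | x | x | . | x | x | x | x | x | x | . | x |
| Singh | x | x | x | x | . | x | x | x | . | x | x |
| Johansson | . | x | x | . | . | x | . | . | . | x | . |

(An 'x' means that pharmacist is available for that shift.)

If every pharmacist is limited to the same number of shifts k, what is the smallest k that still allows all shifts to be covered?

With 4 pharmacists and 12 worker-slots to fill, someone must work at least ⌈12/4⌉ = 3 shifts, so k ≥ 3.
k = 3 works: Block 1→Tran+Singh, Block 2→Singh, Block 3→Johansson, Block 4→Osei, Block 5→Osei, Block 6→Johansson, Block 7→Tran, Block 8→Osei, Block 9→Tran, Block 10→Johansson, Block 11→Singh.
Loads: Tran 3, Osei 3, Singh 3, Johansson 3 — all ≤ 3.

3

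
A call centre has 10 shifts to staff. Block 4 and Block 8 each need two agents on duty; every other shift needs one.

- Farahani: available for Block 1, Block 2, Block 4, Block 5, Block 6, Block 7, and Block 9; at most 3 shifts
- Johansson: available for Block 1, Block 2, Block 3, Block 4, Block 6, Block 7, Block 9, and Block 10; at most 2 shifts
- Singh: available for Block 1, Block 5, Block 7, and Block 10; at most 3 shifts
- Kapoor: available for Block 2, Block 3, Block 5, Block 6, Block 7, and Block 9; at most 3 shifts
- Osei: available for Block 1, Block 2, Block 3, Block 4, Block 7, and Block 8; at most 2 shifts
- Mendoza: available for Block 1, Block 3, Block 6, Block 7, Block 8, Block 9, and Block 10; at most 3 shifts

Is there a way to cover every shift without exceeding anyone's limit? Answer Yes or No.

Yes

Block 8 can only be covered by Osei and Mendoza, so that assignment is forced.
One valid schedule: Block 1→Singh, Block 2→Farahani, Block 3→Kapoor, Block 4→Farahani+Johansson, Block 5→Farahani, Block 6→Kapoor, Block 7→Singh, Block 8→Osei+Mendoza, Block 9→Kapoor, Block 10→Johansson.
Loads: Farahani 3/3, Johansson 2/2, Singh 2/3, Kapoor 3/3, Osei 1/2, Mendoza 1/3 — all within limits.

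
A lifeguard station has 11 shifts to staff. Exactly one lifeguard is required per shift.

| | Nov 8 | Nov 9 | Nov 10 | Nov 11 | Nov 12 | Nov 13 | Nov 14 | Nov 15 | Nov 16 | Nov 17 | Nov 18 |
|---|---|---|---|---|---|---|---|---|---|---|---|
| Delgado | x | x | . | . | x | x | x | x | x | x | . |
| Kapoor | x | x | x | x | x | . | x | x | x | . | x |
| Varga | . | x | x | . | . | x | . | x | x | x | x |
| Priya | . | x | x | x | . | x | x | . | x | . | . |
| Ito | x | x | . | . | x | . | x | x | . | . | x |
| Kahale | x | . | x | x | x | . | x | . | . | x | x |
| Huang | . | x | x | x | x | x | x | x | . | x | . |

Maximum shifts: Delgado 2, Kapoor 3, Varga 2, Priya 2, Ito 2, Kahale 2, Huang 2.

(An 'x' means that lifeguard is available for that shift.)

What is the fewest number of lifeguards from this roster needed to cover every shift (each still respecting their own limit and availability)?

5

11 slots to fill and no one can take more than 3, so at least ⌈11/3⌉ = 4 lifeguards are needed.
Any 4 lifeguards together have capacity at most 3+2+2+2 = 9 < 11 slots, so 4 can never suffice.
Delgado, Kapoor, Varga, Priya, and Ito alone can cover everything: Nov 8→Delgado, Nov 9→Ito, Nov 10→Kapoor, Nov 11→Kapoor, Nov 12→Kapoor, Nov 13→Varga, Nov 14→Priya, Nov 15→Ito, Nov 16→Priya, Nov 17→Delgado, Nov 18→Varga.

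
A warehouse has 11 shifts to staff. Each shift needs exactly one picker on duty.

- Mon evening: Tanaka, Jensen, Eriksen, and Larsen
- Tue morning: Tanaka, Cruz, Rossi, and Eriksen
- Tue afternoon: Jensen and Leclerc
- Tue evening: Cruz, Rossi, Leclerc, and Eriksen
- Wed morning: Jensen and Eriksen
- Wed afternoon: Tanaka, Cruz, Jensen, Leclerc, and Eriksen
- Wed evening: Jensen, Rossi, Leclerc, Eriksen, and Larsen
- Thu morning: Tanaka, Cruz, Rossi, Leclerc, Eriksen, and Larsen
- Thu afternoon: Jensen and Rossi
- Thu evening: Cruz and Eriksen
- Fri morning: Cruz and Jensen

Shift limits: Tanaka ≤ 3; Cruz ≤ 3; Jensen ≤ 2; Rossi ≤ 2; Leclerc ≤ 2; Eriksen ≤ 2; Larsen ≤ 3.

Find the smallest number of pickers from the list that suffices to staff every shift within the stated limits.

5

11 slots to fill and no one can take more than 3, so at least ⌈11/3⌉ = 4 pickers are needed.
No set of 4 pickers can cover every shift (each such set leaves at least one shift with no one available or exceeds a cap).
Tanaka, Cruz, Jensen, Rossi, and Leclerc alone can cover everything: Mon evening→Tanaka, Tue morning→Tanaka, Tue afternoon→Jensen, Tue evening→Cruz, Wed morning→Jensen, Wed afternoon→Tanaka, Wed evening→Rossi, Thu morning→Leclerc, Thu afternoon→Rossi, Thu evening→Cruz, Fri morning→Cruz.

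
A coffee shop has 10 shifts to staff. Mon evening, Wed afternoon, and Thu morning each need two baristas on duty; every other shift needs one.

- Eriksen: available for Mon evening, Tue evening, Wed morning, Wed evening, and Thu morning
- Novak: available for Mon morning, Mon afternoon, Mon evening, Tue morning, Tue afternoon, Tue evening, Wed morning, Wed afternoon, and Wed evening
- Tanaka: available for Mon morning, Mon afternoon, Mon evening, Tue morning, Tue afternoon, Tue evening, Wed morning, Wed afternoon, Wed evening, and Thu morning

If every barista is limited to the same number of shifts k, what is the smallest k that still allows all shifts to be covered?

5

With 3 baristas and 13 worker-slots to fill, someone must work at least ⌈13/3⌉ = 5 shifts, so k ≥ 5.
k = 5 works: Mon morning→Novak, Mon afternoon→Novak, Mon evening→Eriksen+Tanaka, Tue morning→Novak, Tue afternoon→Novak, Tue evening→Eriksen, Wed morning→Eriksen, Wed afternoon→Novak+Tanaka, Wed evening→Eriksen, Thu morning→Eriksen+Tanaka.
Loads: Eriksen 5, Novak 5, Tanaka 3 — all ≤ 5.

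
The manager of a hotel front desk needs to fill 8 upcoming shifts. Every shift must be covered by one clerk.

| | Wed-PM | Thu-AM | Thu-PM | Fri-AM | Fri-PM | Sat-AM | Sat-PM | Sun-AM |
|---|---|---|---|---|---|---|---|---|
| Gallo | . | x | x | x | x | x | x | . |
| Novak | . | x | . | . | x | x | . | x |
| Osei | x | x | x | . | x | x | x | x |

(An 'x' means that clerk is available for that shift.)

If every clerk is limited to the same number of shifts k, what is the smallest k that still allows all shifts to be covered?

3

With 3 clerks and 8 worker-slots to fill, someone must work at least ⌈8/3⌉ = 3 shifts, so k ≥ 3.
k = 3 works: Wed-PM→Osei, Thu-AM→Novak, Thu-PM→Gallo, Fri-AM→Gallo, Fri-PM→Novak, Sat-AM→Osei, Sat-PM→Gallo, Sun-AM→Novak.
Loads: Gallo 3, Novak 3, Osei 2 — all ≤ 3.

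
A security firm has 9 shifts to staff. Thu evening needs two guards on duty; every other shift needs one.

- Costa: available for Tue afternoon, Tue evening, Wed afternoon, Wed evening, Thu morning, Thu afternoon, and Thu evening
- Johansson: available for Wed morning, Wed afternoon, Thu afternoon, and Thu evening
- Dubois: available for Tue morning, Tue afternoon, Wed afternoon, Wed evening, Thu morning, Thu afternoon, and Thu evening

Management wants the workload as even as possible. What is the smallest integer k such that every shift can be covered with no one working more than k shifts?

With 3 guards and 10 worker-slots to fill, someone must work at least ⌈10/3⌉ = 4 shifts, so k ≥ 4.
k = 4 works: Tue morning→Dubois, Tue afternoon→Costa, Tue evening→Costa, Wed morning→Johansson, Wed afternoon→Johansson, Wed evening→Costa, Thu morning→Costa, Thu afternoon→Johansson, Thu evening→Johansson+Dubois.
Loads: Costa 4, Johansson 4, Dubois 2 — all ≤ 4.

4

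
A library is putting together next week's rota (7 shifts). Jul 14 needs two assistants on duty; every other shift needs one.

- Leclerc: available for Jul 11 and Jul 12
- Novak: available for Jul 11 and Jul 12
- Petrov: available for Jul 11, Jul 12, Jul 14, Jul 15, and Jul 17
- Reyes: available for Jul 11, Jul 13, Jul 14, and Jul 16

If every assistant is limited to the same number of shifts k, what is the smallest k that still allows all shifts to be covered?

With 4 assistants and 8 worker-slots to fill, someone must work at least ⌈8/4⌉ = 2 shifts, so k ≥ 2.
k = 2 fails: Shifts {Jul 13, Jul 14, Jul 16} need 4 worker-slots in total, but the assistants available for any of those shifts (Petrov and Reyes) can supply at most 3 among them. So no valid schedule exists.
k = 3 works: Jul 11→Leclerc, Jul 12→Leclerc, Jul 13→Reyes, Jul 14→Petrov+Reyes, Jul 15→Petrov, Jul 16→Reyes, Jul 17→Petrov.
Loads: Leclerc 2, Novak 0, Petrov 3, Reyes 3 — all ≤ 3.

3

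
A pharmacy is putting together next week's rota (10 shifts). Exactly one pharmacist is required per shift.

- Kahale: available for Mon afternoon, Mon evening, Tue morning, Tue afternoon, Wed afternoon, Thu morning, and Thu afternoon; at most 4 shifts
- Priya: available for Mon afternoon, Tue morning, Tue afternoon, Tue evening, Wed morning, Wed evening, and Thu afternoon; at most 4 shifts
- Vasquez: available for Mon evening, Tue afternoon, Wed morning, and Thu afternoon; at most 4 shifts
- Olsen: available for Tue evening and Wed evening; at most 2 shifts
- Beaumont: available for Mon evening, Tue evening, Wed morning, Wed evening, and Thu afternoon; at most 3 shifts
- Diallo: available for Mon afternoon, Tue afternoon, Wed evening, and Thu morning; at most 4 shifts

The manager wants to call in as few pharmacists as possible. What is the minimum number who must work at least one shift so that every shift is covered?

3

10 slots to fill and no one can take more than 4, so at least ⌈10/4⌉ = 3 pharmacists are needed.
Kahale, Priya, and Vasquez alone can cover everything: Mon afternoon→Kahale, Mon evening→Kahale, Tue morning→Priya, Tue afternoon→Vasquez, Tue evening→Priya, Wed morning→Priya, Wed afternoon→Kahale, Wed evening→Priya, Thu morning→Kahale, Thu afternoon→Vasquez.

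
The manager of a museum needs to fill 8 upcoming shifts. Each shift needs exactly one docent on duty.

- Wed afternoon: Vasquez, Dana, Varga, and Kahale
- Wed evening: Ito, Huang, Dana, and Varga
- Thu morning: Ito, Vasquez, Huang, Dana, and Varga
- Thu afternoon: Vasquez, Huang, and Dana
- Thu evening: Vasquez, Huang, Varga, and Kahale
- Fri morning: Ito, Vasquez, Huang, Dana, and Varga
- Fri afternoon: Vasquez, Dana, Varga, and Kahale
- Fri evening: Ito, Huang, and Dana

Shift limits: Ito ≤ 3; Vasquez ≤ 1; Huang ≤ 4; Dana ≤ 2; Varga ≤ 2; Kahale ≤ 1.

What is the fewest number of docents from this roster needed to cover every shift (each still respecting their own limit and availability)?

3

8 slots to fill and no one can take more than 4, so at least ⌈8/4⌉ = 2 docents are needed.
Any 2 docents together have capacity at most 4+3 = 7 < 8 slots, so 2 can never suffice.
Ito, Huang, and Dana alone can cover everything: Wed afternoon→Dana, Wed evening→Ito, Thu morning→Ito, Thu afternoon→Huang, Thu evening→Huang, Fri morning→Ito, Fri afternoon→Dana, Fri evening→Huang.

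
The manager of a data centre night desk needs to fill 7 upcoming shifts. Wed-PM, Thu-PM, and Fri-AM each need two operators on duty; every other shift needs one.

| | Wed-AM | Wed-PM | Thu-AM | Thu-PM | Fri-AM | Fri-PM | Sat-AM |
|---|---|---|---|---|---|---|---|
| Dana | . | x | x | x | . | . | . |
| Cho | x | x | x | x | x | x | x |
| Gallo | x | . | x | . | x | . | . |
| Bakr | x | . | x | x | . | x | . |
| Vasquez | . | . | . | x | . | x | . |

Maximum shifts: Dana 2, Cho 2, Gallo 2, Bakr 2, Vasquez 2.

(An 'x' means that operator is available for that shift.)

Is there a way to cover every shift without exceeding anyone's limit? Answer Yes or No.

Total capacity is 10 and 10 slots are needed, so capacity alone doesn't rule it out.
Shifts {Wed-PM, Fri-AM, Sat-AM} need 5 worker-slots in total, but the operators available for any of those shifts (Dana, Cho, and Gallo) can supply at most 4 among them. So no valid schedule exists.

No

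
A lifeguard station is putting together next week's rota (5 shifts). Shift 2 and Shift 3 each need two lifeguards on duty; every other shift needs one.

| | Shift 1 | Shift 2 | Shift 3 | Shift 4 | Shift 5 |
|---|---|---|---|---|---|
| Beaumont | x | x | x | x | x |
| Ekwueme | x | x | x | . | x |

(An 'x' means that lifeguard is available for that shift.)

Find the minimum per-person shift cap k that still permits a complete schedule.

With 2 lifeguards and 7 worker-slots to fill, someone must work at least ⌈7/2⌉ = 4 shifts, so k ≥ 4.
k = 4 works: Shift 1→Beaumont, Shift 2→Beaumont+Ekwueme, Shift 3→Beaumont+Ekwueme, Shift 4→Beaumont, Shift 5→Ekwueme.
Loads: Beaumont 4, Ekwueme 3 — all ≤ 4.

4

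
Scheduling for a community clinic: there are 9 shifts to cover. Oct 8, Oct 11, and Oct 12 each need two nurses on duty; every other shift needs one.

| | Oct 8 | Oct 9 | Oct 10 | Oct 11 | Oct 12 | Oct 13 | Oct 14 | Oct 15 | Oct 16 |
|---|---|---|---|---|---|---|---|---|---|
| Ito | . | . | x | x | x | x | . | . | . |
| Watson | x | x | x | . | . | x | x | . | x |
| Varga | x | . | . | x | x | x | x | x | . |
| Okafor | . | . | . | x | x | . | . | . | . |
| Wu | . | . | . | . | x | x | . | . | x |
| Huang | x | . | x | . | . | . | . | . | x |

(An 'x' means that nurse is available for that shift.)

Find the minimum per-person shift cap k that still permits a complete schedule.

2

With 6 nurses and 12 worker-slots to fill, someone must work at least ⌈12/6⌉ = 2 shifts, so k ≥ 2.
k = 2 works: Oct 8→Varga+Huang, Oct 9→Watson, Oct 10→Ito, Oct 11→Ito+Okafor, Oct 12→Okafor+Wu, Oct 13→Wu, Oct 14→Watson, Oct 15→Varga, Oct 16→Huang.
Loads: Ito 2, Watson 2, Varga 2, Okafor 2, Wu 2, Huang 2 — all ≤ 2.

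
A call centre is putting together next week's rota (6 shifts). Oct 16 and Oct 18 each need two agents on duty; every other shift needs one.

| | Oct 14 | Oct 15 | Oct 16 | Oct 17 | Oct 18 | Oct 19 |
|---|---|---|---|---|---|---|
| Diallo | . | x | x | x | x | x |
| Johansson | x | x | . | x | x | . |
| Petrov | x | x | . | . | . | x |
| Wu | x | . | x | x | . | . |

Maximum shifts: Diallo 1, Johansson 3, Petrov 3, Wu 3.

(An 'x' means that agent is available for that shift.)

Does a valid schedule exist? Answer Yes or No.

Total capacity is 10 and 8 slots are needed, so capacity alone doesn't rule it out.
Shifts {Oct 16, Oct 18} need 4 worker-slots in total, but the agents available for any of those shifts (Diallo, Johansson, and Wu) can supply at most 3 among them. So no valid schedule exists.

No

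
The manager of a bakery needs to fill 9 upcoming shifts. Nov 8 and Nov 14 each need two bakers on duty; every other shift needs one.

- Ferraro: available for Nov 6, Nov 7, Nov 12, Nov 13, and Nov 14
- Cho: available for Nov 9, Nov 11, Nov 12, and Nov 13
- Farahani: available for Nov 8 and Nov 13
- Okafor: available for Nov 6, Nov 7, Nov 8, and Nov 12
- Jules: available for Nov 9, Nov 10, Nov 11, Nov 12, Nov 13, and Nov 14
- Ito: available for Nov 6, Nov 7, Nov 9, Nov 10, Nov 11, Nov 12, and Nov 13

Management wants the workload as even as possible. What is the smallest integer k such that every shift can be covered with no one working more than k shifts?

2

With 6 bakers and 11 worker-slots to fill, someone must work at least ⌈11/6⌉ = 2 shifts, so k ≥ 2.
k = 2 works: Nov 6→Ferraro, Nov 7→Okafor, Nov 8→Farahani+Okafor, Nov 9→Cho, Nov 10→Jules, Nov 11→Cho, Nov 12→Ito, Nov 13→Farahani, Nov 14→Ferraro+Jules.
Loads: Ferraro 2, Cho 2, Farahani 2, Okafor 2, Jules 2, Ito 1 — all ≤ 2.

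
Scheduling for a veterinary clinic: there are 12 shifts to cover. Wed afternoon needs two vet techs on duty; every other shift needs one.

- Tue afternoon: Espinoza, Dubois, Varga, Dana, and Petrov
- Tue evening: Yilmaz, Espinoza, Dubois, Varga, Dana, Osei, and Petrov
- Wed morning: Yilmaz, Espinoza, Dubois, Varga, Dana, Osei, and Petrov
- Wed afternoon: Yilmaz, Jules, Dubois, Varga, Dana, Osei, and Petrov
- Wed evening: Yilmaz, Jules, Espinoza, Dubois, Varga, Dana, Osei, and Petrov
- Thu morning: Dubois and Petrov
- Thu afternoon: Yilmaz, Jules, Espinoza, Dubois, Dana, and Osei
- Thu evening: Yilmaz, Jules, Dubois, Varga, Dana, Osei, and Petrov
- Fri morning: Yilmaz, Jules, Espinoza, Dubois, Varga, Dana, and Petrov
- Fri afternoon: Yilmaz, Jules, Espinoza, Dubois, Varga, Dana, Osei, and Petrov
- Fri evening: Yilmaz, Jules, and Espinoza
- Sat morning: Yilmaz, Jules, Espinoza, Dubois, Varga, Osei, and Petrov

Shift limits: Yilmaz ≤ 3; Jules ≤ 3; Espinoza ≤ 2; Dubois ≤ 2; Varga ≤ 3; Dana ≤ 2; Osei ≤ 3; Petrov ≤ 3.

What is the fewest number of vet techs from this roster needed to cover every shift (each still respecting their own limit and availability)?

5

13 slots to fill and no one can take more than 3, so at least ⌈13/3⌉ = 5 vet techs are needed.
Yilmaz, Jules, Espinoza, Dubois, and Varga alone can cover everything: Tue afternoon→Espinoza, Tue evening→Yilmaz, Wed morning→Yilmaz, Wed afternoon→Dubois+Varga, Wed evening→Jules, Thu morning→Dubois, Thu afternoon→Jules, Thu evening→Jules, Fri morning→Espinoza, Fri afternoon→Varga, Fri evening→Yilmaz, Sat morning→Varga.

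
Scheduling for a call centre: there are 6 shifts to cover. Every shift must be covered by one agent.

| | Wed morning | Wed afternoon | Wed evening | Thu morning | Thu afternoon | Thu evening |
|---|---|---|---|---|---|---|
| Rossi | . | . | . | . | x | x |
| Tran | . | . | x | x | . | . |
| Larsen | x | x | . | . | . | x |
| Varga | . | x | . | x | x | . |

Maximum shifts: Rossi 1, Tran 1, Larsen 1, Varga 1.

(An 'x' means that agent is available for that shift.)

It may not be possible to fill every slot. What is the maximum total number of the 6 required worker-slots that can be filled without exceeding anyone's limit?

4

Total capacity across all agents is 1+1+1+1 = 4, and 6 slots are needed, so at most 4 can be filled.
An assignment achieving 4: Wed morning→Larsen, Wed afternoon→Varga, Wed evening→Tran, Thu afternoon→Rossi.
Loads: Rossi 1/1, Tran 1/1, Larsen 1/1, Varga 1/1.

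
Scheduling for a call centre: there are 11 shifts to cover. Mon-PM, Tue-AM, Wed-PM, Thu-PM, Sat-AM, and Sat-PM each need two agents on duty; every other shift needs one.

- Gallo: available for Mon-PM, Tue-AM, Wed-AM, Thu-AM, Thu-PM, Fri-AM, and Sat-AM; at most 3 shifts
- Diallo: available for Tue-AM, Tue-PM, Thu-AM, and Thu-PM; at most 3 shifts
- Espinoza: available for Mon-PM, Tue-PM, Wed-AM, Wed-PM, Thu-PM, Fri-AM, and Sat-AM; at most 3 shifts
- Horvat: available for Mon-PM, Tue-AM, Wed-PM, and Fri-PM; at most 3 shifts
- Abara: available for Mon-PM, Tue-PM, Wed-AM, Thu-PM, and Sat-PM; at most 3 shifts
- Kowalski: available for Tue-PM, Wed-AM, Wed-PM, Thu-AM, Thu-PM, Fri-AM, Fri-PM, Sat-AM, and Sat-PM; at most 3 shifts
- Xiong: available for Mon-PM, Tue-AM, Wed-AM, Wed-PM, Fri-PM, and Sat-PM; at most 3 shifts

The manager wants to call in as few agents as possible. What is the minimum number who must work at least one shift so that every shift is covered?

6

17 slots to fill and no one can take more than 3, so at least ⌈17/3⌉ = 6 agents are needed.
Gallo, Diallo, Espinoza, Horvat, Abara, and Kowalski alone can cover everything: Mon-PM→Horvat+Abara, Tue-AM→Gallo+Diallo, Tue-PM→Diallo, Wed-AM→Espinoza, Wed-PM→Espinoza+Horvat, Thu-AM→Gallo, Thu-PM→Diallo+Abara, Fri-AM→Gallo, Fri-PM→Horvat, Sat-AM→Espinoza+Kowalski, Sat-PM→Abara+Kowalski.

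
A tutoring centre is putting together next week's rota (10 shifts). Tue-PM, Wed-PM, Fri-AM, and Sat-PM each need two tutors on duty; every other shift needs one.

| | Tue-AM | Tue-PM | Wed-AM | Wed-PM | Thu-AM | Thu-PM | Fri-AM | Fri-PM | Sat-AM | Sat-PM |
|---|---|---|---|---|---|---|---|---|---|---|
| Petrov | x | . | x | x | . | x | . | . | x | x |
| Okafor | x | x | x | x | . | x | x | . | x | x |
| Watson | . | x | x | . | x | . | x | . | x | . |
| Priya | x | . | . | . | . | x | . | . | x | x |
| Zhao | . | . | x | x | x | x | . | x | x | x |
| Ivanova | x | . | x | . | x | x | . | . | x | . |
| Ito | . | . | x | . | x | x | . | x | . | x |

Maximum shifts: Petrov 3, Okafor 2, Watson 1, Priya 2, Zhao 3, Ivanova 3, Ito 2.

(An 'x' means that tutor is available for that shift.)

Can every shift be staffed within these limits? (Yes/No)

No

Total capacity is 16 and 14 slots are needed, so capacity alone doesn't rule it out.
Shifts {Tue-PM, Fri-AM} need 4 worker-slots in total, but the tutors available for any of those shifts (Okafor and Watson) can supply at most 3 among them. So no valid schedule exists.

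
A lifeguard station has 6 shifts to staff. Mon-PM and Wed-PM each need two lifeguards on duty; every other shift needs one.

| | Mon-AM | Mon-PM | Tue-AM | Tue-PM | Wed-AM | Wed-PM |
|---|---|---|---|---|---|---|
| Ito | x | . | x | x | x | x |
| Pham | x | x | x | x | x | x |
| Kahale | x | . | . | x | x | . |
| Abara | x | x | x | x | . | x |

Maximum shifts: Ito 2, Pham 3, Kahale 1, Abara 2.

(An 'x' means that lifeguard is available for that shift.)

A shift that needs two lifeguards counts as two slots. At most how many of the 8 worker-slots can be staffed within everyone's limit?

Total capacity across all lifeguards is 2+3+1+2 = 8, and 8 slots are needed, so at most 8 can be filled.
An assignment achieving 8: Mon-AM→Pham, Mon-PM→Pham+Abara, Tue-AM→Ito, Tue-PM→Kahale, Wed-AM→Ito, Wed-PM→Pham+Abara.
Loads: Ito 2/2, Pham 3/3, Kahale 1/1, Abara 2/2.

8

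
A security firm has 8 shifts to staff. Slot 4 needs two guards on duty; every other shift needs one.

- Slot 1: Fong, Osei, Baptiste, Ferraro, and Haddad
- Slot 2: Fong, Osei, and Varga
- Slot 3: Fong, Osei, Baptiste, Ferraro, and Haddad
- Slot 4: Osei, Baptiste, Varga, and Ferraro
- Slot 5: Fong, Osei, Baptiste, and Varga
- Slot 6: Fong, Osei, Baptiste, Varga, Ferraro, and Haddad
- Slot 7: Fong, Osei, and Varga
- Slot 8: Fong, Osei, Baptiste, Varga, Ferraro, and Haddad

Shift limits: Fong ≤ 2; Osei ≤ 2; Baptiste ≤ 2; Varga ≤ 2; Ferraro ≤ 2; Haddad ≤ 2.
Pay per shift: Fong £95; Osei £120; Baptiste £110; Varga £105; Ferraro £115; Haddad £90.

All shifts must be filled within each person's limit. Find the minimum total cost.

£915

Picking the cheapest available guard for each shift independently would cost £860, but that ignores the shift limits.
An optimal schedule: Slot 1→Haddad, Slot 2→Fong, Slot 3→Haddad, Slot 4→Varga+Baptiste, Slot 5→Varga, Slot 6→Baptiste, Slot 7→Fong, Slot 8→Ferraro.
Total: 90 + 95 + 90 + 105 + 110 + 105 + 110 + 95 + 115 = £915.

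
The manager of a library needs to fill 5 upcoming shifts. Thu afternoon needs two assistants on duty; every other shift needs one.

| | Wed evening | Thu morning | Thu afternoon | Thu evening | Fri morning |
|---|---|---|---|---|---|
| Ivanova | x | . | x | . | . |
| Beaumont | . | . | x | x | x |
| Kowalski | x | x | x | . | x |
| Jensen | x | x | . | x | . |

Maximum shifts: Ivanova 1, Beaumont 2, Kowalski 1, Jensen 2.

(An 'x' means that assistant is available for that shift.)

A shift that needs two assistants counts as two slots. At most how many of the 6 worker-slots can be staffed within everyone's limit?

Total capacity across all assistants is 1+2+1+2 = 6, and 6 slots are needed, so at most 6 can be filled.
An assignment achieving 6: Wed evening→Jensen, Thu morning→Kowalski, Thu afternoon→Ivanova+Beaumont, Thu evening→Jensen, Fri morning→Beaumont.
Loads: Ivanova 1/1, Beaumont 2/2, Kowalski 1/1, Jensen 2/2.

6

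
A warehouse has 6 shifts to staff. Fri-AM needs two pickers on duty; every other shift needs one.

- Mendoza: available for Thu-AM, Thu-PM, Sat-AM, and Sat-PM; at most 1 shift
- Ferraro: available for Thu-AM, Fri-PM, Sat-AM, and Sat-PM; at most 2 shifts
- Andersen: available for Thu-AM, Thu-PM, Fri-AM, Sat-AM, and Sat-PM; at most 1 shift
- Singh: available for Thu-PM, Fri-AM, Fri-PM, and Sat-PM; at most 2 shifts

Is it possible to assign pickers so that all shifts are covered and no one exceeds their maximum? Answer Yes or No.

No

Total capacity is 1+2+1+2 = 6 but 7 worker-slots are needed — infeasible.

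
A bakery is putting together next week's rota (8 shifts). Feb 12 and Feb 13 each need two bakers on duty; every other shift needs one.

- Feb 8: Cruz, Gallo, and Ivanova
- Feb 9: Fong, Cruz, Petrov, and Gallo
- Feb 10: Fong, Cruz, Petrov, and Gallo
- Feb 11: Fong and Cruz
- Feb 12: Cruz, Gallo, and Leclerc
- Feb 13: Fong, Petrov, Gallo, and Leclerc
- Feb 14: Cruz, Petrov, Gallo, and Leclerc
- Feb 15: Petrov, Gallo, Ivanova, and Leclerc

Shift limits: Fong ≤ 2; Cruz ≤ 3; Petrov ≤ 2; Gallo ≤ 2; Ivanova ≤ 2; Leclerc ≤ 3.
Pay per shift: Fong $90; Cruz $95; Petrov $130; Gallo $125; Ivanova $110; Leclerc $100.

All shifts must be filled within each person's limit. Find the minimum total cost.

Picking the cheapest available baker for each shift independently would cost $945, but that ignores the shift limits.
An optimal schedule: Feb 8→Ivanova, Feb 9→Cruz, Feb 10→Cruz, Feb 11→Fong, Feb 12→Cruz+Leclerc, Feb 13→Fong+Leclerc, Feb 14→Leclerc, Feb 15→Ivanova.
Total: 110 + 95 + 95 + 90 + 95 + 100 + 90 + 100 + 100 + 110 = $985.

$985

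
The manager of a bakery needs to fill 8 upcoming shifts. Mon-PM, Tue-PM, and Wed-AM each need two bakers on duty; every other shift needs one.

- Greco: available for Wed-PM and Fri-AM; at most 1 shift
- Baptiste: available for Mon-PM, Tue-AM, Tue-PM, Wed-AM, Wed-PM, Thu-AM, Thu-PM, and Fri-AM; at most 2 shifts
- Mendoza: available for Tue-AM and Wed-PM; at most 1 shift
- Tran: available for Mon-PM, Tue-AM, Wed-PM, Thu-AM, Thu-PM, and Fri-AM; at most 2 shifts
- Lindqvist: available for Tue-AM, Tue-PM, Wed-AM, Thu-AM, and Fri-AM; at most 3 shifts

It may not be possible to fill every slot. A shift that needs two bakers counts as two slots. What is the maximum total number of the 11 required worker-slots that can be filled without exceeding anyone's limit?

9

Total capacity across all bakers is 1+2+1+2+3 = 9, and 11 slots are needed, so at most 9 can be filled.
An assignment achieving 9: Mon-PM→Baptiste+Tran, Tue-AM→Mendoza, Tue-PM→Baptiste+Lindqvist, Wed-AM→Lindqvist, Wed-PM→Greco, Thu-AM→Lindqvist, Thu-PM→Tran.
Loads: Greco 1/1, Baptiste 2/2, Mendoza 1/1, Tran 2/2, Lindqvist 3/3.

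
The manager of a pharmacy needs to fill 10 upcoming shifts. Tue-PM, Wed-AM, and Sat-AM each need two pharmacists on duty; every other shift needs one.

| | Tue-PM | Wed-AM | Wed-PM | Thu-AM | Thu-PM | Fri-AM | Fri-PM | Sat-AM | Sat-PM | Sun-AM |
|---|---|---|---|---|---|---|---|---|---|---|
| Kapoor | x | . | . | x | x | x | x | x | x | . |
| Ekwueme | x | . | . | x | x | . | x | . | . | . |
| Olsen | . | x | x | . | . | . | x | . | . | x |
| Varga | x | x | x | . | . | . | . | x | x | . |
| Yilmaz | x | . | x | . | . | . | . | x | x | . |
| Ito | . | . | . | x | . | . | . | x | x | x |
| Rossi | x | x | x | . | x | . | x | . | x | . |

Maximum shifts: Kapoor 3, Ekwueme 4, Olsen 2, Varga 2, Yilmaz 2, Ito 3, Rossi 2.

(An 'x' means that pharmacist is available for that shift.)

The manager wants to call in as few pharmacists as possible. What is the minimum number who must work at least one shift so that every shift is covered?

13 slots to fill and no one can take more than 4, so at least ⌈13/4⌉ = 4 pharmacists are needed.
Any 4 pharmacists together have capacity at most 4+3+3+2 = 12 < 13 slots, so 4 can never suffice.
Kapoor, Ekwueme, Olsen, Varga, and Yilmaz alone can cover everything: Tue-PM→Ekwueme+Yilmaz, Wed-AM→Olsen+Varga, Wed-PM→Varga, Thu-AM→Ekwueme, Thu-PM→Ekwueme, Fri-AM→Kapoor, Fri-PM→Ekwueme, Sat-AM→Kapoor+Yilmaz, Sat-PM→Kapoor, Sun-AM→Olsen.

5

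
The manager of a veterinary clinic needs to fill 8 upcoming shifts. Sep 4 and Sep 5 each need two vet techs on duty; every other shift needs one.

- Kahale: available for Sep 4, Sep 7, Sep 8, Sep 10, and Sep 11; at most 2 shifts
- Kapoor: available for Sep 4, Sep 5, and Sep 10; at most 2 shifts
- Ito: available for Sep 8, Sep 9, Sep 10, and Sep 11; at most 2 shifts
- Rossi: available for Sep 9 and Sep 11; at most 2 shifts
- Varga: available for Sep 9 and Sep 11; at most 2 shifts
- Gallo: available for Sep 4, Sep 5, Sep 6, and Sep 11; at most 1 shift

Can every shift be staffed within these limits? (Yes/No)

No

Total capacity is 11 and 10 slots are needed, so capacity alone doesn't rule it out.
Shifts {Sep 5, Sep 6} need 3 worker-slots in total, but the vet techs available for any of those shifts (Kapoor and Gallo) can supply at most 2 among them. So no valid schedule exists.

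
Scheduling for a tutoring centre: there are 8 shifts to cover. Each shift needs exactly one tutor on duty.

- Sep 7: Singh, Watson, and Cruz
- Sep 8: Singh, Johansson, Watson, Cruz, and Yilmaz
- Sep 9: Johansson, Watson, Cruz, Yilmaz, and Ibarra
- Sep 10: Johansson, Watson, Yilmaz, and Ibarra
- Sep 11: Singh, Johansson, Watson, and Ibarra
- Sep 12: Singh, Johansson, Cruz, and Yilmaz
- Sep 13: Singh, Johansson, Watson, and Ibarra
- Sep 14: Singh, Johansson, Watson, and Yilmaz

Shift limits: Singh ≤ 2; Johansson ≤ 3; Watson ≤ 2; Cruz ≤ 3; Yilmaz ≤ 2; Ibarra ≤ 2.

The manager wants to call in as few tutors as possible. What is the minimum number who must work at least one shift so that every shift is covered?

3

8 slots to fill and no one can take more than 3, so at least ⌈8/3⌉ = 3 tutors are needed.
Singh, Johansson, and Cruz alone can cover everything: Sep 7→Singh, Sep 8→Cruz, Sep 9→Cruz, Sep 10→Johansson, Sep 11→Singh, Sep 12→Cruz, Sep 13→Johansson, Sep 14→Johansson.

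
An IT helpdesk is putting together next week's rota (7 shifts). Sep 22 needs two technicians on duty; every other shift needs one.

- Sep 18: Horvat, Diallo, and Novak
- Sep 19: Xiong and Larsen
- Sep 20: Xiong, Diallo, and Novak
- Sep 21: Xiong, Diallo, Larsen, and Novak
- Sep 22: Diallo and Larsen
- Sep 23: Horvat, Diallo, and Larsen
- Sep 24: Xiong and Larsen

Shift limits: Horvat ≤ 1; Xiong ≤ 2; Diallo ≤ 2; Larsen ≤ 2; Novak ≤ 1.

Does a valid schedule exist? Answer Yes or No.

Sep 22 can only be covered by Diallo and Larsen, so that assignment is forced.
One valid schedule: Sep 18→Horvat, Sep 19→Xiong, Sep 20→Diallo, Sep 21→Novak, Sep 22→Diallo+Larsen, Sep 23→Larsen, Sep 24→Xiong.
Loads: Horvat 1/1, Xiong 2/2, Diallo 2/2, Larsen 2/2, Novak 1/1 — all within limits.

Yes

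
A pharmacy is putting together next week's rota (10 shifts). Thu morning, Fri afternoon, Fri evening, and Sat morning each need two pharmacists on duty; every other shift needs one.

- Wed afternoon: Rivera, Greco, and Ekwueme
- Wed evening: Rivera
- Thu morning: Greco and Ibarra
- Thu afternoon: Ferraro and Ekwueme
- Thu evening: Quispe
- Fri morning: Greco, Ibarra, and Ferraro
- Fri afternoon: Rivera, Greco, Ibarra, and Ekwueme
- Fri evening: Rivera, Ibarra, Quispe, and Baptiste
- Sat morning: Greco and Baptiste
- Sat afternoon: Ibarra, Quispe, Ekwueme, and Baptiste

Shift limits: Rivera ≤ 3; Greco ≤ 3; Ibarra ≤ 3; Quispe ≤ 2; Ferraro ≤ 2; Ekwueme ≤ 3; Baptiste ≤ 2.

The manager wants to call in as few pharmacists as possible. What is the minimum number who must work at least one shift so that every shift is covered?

14 slots to fill and no one can take more than 3, so at least ⌈14/3⌉ = 5 pharmacists are needed.
No set of 5 pharmacists can cover every shift (each such set leaves at least one shift with no one available or exceeds a cap).
Rivera, Greco, Ibarra, Quispe, Ferraro, and Baptiste alone can cover everything: Wed afternoon→Rivera, Wed evening→Rivera, Thu morning→Greco+Ibarra, Thu afternoon→Ferraro, Thu evening→Quispe, Fri morning→Greco, Fri afternoon→Rivera+Ibarra, Fri evening→Quispe+Baptiste, Sat morning→Greco+Baptiste, Sat afternoon→Ibarra.

6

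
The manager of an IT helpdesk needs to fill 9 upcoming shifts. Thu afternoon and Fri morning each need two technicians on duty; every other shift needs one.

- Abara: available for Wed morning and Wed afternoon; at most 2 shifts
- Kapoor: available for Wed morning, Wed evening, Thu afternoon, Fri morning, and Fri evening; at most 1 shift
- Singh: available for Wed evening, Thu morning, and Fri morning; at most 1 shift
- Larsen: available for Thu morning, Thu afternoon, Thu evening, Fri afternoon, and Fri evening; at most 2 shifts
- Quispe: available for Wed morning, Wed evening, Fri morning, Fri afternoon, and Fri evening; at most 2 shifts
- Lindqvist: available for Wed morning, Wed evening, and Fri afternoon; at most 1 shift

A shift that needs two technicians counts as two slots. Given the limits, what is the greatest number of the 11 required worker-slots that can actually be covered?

9

Total capacity across all technicians is 2+1+1+2+2+1 = 9, and 11 slots are needed, so at most 9 can be filled.
An assignment achieving 9: Wed morning→Abara, Wed afternoon→Abara, Wed evening→Lindqvist, Thu morning→Singh, Thu afternoon→Kapoor+Larsen, Thu evening→Larsen, Fri morning→Quispe, Fri afternoon→Quispe.
Loads: Abara 2/2, Kapoor 1/1, Singh 1/1, Larsen 2/2, Quispe 2/2, Lindqvist 1/1.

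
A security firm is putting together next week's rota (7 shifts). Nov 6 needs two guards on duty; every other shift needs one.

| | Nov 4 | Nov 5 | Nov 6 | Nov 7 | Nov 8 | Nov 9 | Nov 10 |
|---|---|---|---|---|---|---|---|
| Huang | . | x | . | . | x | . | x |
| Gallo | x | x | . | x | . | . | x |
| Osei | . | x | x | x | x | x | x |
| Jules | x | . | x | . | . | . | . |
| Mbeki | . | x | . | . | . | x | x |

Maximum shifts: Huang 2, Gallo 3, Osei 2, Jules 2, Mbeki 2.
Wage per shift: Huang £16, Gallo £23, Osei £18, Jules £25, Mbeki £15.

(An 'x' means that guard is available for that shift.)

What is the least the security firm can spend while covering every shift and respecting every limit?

Nov 6 can only be covered by Osei and Jules, so that assignment is forced.
Picking the cheapest available guard for each shift independently would cost £145, but that ignores the shift limits.
An optimal schedule: Nov 4→Gallo, Nov 5→Mbeki, Nov 6→Osei+Jules, Nov 7→Osei, Nov 8→Huang, Nov 9→Mbeki, Nov 10→Huang.
Total: 23 + 15 + 18 + 25 + 18 + 16 + 15 + 16 = £146.

£146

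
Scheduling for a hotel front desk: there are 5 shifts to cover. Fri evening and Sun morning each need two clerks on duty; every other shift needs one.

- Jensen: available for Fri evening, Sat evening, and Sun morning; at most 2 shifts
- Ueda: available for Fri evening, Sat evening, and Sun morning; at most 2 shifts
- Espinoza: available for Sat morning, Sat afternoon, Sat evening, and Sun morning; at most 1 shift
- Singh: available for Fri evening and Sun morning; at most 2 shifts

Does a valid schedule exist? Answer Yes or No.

No

Total capacity is 7 and 7 slots are needed, so capacity alone doesn't rule it out.
Shifts {Sat morning, Sat afternoon} need 2 worker-slots in total, but the clerks available for any of those shifts (Espinoza) can supply at most 1 among them. So no valid schedule exists.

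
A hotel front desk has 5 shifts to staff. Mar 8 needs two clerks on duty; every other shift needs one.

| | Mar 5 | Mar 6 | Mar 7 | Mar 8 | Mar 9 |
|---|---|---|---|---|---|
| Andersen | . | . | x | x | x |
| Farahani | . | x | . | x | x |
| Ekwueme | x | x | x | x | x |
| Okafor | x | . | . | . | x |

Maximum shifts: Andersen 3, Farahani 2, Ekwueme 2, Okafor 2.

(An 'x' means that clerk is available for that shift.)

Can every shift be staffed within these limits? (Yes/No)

Yes

One valid schedule: Mar 5→Ekwueme, Mar 6→Farahani, Mar 7→Andersen, Mar 8→Andersen+Farahani, Mar 9→Andersen.
Loads: Andersen 3/3, Farahani 2/2, Ekwueme 1/2, Okafor 0/2 — all within limits.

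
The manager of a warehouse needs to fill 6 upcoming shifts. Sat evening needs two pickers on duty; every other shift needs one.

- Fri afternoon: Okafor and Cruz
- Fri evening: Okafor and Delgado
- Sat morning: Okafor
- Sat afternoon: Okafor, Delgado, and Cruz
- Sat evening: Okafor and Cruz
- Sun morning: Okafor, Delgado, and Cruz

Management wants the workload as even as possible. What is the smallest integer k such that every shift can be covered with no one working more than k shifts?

3

With 3 pickers and 7 worker-slots to fill, someone must work at least ⌈7/3⌉ = 3 shifts, so k ≥ 3.
k = 3 works: Fri afternoon→Okafor, Fri evening→Delgado, Sat morning→Okafor, Sat afternoon→Delgado, Sat evening→Okafor+Cruz, Sun morning→Delgado.
Loads: Okafor 3, Delgado 3, Cruz 1 — all ≤ 3.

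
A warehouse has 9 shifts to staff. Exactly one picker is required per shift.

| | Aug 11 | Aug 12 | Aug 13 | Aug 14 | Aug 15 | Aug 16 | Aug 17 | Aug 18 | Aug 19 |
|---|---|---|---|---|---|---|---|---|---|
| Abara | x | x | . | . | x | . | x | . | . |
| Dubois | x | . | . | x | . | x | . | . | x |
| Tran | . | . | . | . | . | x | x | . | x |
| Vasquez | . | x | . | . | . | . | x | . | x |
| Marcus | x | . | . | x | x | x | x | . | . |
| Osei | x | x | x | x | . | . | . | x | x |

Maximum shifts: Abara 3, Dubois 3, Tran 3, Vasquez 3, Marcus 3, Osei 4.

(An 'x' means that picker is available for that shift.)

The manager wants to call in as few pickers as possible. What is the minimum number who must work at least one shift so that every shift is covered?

3

9 slots to fill and no one can take more than 4, so at least ⌈9/4⌉ = 3 pickers are needed.
Abara, Dubois, and Osei alone can cover everything: Aug 11→Osei, Aug 12→Abara, Aug 13→Osei, Aug 14→Dubois, Aug 15→Abara, Aug 16→Dubois, Aug 17→Abara, Aug 18→Osei, Aug 19→Dubois.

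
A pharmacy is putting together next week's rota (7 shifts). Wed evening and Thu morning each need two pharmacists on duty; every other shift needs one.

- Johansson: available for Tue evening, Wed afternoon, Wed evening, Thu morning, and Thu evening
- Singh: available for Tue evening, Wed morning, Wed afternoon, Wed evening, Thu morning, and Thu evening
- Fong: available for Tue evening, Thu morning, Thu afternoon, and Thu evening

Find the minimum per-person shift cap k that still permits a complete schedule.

3

With 3 pharmacists and 9 worker-slots to fill, someone must work at least ⌈9/3⌉ = 3 shifts, so k ≥ 3.
k = 3 works: Tue evening→Johansson, Wed morning→Singh, Wed afternoon→Johansson, Wed evening→Johansson+Singh, Thu morning→Singh+Fong, Thu afternoon→Fong, Thu evening→Fong.
Loads: Johansson 3, Singh 3, Fong 3 — all ≤ 3.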